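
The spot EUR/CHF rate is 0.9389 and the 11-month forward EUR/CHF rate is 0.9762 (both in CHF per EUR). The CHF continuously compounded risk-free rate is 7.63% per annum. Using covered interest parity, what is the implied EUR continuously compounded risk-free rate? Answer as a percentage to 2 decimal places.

3.38%

F = S·e^((r_CHF − r_EUR)T) ⇒ r_EUR = r_CHF − ln(F/S)/T
ln(0.9762/0.9389) = 0.038959; /(11/12) = 0.042501
r_EUR = 0.0763 − 0.042501 = 0.033799
r_EUR = 3.38%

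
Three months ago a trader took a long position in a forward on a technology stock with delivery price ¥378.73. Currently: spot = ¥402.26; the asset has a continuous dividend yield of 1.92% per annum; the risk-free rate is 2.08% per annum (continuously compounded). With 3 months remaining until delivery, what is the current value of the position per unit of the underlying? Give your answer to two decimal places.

¥23.57

Current fair forward for the remaining 3 months: F = S·e^((r − q)·T), (r − q) = 0.0208 − 0.0192 = 0.0016
F = 402.26 · e^(0.0016 × 3/12) = 402.26 × 1.000400 = 402.4209
Value of long forward = (F − K)·e^(−rT) = (402.4209 − 378.73) · e^(−0.0208·3/12)
= 23.6909 × 0.994813 = 23.57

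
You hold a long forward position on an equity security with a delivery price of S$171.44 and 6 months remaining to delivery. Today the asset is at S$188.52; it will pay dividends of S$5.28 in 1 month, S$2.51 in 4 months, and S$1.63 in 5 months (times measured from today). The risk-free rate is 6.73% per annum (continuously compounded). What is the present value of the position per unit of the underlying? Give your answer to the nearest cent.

S$13.46

PV(remaining dividends) I = 5.28·e^(−0.0673·1/12) + 2.51·e^(−0.0673·4/12) + 1.63·e^(−0.0673·5/12) = 9.2897
Current forward F = (S − I)·e^(rT) = (188.52 − 9.2897)·e^(0.0673·6/12) = 179.2303 × 1.034223 = 185.3641
Value (long) = (F − K)·e^(−rT) = (185.3641 − 171.44) × 0.966910 = 13.4634
Value = S$13.46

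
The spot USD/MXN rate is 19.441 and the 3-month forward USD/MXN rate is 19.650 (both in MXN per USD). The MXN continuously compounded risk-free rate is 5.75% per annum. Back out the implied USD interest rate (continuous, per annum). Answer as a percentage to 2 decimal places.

1.47%

F = S·e^((r_MXN − r_USD)T) ⇒ r_USD = r_MXN − ln(F/S)/T
ln(19.650/19.441) = 0.010693; /(3/12) = 0.042772
r_USD = 0.0575 − 0.042772 = 0.014728
r_USD = 1.47%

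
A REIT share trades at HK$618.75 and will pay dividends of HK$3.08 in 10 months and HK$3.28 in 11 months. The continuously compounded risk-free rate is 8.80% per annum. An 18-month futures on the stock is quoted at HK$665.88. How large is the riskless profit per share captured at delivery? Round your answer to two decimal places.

HK$33.46 per share

PV(dividends) I = 3.08·e^(−0.0880·10/12) + 3.28·e^(−0.0880·11/12) = 5.8880
Fair futures F* = (S − I)·e^(rT) = (618.75 − 5.8880)·e^0.132000 = 612.8620 × 1.141108 = 699.3417
Market HK$665.88 < fair 699.3417: forward underpriced → reverse cash-and-carry (short the stock, invest proceeds at r, pay the dividends, go long the forward).
Profit at T = |F_mkt − F*| = |665.88 − 699.3417| = HK$33.46 per share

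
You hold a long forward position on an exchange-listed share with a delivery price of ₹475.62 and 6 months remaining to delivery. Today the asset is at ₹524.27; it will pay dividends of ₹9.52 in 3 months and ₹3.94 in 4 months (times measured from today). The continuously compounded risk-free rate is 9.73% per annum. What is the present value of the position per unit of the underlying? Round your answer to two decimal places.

₹58.13

PV(remaining dividends) I = 9.52·e^(−0.0973·3/12) + 3.94·e^(−0.0973·4/12) = 13.1055
Current forward F = (S − I)·e^(rT) = (524.27 − 13.1055)·e^(0.0973·6/12) = 511.1645 × 1.049853 = 536.6476
Value (long) = (F − K)·e^(−rT) = (536.6476 − 475.62) × 0.952514 = 58.1296
Value = ₹58.13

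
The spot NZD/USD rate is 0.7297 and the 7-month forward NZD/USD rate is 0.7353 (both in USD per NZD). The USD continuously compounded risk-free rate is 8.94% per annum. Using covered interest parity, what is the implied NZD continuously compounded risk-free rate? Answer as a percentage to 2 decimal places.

F = S·e^((r_USD − r_NZD)T) ⇒ r_NZD = r_USD − ln(F/S)/T
ln(0.7353/0.7297) = 0.007645; /(7/12) = 0.013106
r_NZD = 0.0894 − 0.013106 = 0.076294
r_NZD = 7.63%

7.63%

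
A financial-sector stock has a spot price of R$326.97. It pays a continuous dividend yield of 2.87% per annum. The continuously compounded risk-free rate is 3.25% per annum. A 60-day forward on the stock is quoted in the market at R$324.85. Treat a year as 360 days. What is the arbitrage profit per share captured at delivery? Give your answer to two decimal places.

R$2.33 per share

Fair forward: F* = S·e^(carry·T), with carry = (r − q) = 0.0325 − 0.0287 = 0.0038
F* = 326.97 · e^(0.0038 × 60/360) = 326.97 · e^0.000633 = 326.97 × 1.000633 = R$327.1770
Market R$324.85 < fair R$327.1770: forward underpriced → reverse cash-and-carry (short spot, go long the forward).
At maturity, profit = |F_mkt − F*| = |324.85 − 327.1770| = R$2.33 per share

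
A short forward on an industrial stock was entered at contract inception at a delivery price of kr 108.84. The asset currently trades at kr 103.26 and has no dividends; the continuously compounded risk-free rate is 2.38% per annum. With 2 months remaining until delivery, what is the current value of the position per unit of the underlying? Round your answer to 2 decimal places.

kr 5.15

Current fair forward for the remaining 2 months: F = S·e^(r·T), r = 0.0238
F = 103.26 · e^(0.0238 × 2/12) = 103.26 × 1.003975 = 103.6705
Value of long forward = (F − K)·e^(−rT) = (103.6705 − 108.84) · e^(−0.0238·2/12)
= -5.1695 × 0.996041 = -5.15
Short position value = −(long value) = kr 5.15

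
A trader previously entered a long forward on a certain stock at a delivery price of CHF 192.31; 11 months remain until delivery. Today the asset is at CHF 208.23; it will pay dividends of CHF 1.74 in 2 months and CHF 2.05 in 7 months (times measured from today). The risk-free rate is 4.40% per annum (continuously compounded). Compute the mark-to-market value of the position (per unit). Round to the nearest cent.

PV(remaining dividends) I = 1.74·e^(−0.0440·2/12) + 2.05·e^(−0.0440·7/12) = 3.7253
Current forward F = (S − I)·e^(rT) = (208.23 − 3.7253)·e^(0.0440·11/12) = 204.5047 × 1.041158 = 212.9217
Value (long) = (F − K)·e^(−rT) = (212.9217 − 192.31) × 0.960469 = 19.7969
Value = CHF 19.80

CHF 19.80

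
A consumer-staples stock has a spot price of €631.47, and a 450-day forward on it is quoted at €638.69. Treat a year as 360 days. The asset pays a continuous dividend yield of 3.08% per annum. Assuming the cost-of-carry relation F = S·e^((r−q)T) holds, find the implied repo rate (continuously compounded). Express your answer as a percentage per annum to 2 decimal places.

3.99%

From F = S·e^((r−q)T): (r − q) = ln(F/S)/T
ln(638.69/631.47) = ln(1.011434) = 0.011369
(r − q) = 0.011369 / (450/360) = 0.009095
r = ln(F/S)/T + q = 0.009095 + 0.0308 = 0.039895
r = 3.99%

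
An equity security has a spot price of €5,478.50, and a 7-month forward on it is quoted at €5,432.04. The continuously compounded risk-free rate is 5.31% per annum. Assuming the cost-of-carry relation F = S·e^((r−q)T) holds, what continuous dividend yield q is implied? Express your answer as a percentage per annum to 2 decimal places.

6.77%

From F = S·e^((r−q)T): (r − q) = ln(F/S)/T
ln(5432.04/5478.50) = ln(0.991520) = -0.008516
(r − q) = -0.008516 / (7/12) = -0.014599
q = r − ln(F/S)/T = 0.0531 + 0.014599 = 0.067699
q = 6.77%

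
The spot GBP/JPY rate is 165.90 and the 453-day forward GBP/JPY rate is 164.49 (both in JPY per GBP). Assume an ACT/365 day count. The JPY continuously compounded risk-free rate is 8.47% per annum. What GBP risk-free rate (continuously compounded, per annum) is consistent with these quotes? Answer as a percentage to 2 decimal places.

F = S·e^((r_JPY − r_GBP)T) ⇒ r_GBP = r_JPY − ln(F/S)/T
ln(164.49/165.90) = -0.008535; /(453/365) = -0.006877
r_GBP = 0.0847 + 0.006877 = 0.091577
r_GBP = 9.16%

9.16%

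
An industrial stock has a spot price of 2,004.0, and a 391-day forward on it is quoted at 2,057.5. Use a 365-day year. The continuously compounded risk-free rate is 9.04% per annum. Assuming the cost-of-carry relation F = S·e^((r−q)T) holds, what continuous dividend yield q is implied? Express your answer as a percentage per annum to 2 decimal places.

6.58%

From F = S·e^((r−q)T): (r − q) = ln(F/S)/T
ln(2057.5/2004.0) = ln(1.026697) = 0.026347
(r − q) = 0.026347 / (391/365) = 0.024595
q = r − ln(F/S)/T = 0.0904 − 0.024595 = 0.065805
q = 6.58%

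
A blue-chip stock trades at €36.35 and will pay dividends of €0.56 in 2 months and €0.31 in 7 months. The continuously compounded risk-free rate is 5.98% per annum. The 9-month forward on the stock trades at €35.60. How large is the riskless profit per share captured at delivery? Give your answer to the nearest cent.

PV(dividends) I = 0.56·e^(−0.0598·2/12) + 0.31·e^(−0.0598·7/12) = 0.8538
Fair forward F* = (S − I)·e^(rT) = (36.35 − 0.8538)·e^0.044850 = 35.4962 × 1.045871 = 37.1244
Market €35.60 < fair 37.1244: forward underpriced → reverse cash-and-carry (short the stock, invest proceeds at r, pay the dividends, go long the forward).
Profit at T = |F_mkt − F*| = |35.60 − 37.1244| = €1.52 per share

€1.52 per share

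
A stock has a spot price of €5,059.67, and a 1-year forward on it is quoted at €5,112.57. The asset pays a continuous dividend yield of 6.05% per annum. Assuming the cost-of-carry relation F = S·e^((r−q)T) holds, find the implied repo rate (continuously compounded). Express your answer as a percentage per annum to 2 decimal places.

From F = S·e^((r−q)T): (r − q) = ln(F/S)/T
ln(5112.57/5059.67) = ln(1.010455) = 0.010401
(r − q) = 0.010401 / (1) = 0.010401
r = ln(F/S)/T + q = 0.010401 + 0.0605 = 0.070901
r = 7.09%

7.09%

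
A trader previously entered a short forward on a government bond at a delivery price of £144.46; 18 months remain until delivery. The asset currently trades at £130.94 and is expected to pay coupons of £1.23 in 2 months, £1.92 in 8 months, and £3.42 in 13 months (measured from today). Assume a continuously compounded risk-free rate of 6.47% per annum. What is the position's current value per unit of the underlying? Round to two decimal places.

£6.40

PV(remaining coupons) I = 1.23·e^(−0.0647·2/12) + 1.92·e^(−0.0647·8/12) + 3.42·e^(−0.0647·13/12) = 6.2442
Current forward F = (S − I)·e^(rT) = (130.94 − 6.2442)·e^(0.0647·18/12) = 124.6958 × 1.101915 = 137.4042
Value (long) = (F − K)·e^(−rT) = (137.4042 − 144.46) × 0.907511 = -6.4032
Short position value = −(long value) = £6.40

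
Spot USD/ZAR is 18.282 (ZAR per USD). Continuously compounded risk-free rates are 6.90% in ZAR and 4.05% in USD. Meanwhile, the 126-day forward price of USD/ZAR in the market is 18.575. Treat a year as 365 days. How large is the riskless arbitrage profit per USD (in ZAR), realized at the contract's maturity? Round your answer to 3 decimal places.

0.112 per USD (in ZAR)

Fair forward: F* = S·e^(carry·T), with carry = (r_ZAR − r_USD) = 0.0690 − 0.0405 = 0.0285
F* = 18.282 · e^(0.0285 × 126/365) = 18.282 · e^0.009838 = 18.282 × 1.009887 = 18.4628
Market 18.575 > fair 18.4628: forward overpriced → cash-and-carry (buy spot, short the forward).
At maturity, profit = |F_mkt − F*| = |18.575 − 18.4628| = 0.112 per USD (in ZAR)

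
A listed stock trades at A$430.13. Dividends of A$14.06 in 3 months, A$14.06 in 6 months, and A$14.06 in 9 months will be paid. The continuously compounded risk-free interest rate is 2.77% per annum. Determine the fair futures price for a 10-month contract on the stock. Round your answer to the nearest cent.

PV(dividends) I = 14.06·e^(−0.0277·3/12) + 14.06·e^(−0.0277·6/12) + 14.06·e^(−0.0277·9/12)
I = 13.9630 + 13.8666 + 13.7709 = 41.6005
F = (S − I)·e^(rT) = (430.13 − 41.6005) · e^(0.0277·10/12)
= 388.5295 · e^0.023083 = 388.5295 × 1.023351 = A$397.60

A$397.60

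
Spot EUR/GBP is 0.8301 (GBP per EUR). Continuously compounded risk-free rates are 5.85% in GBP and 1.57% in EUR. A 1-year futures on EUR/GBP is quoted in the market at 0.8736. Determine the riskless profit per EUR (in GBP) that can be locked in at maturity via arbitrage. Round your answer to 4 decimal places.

0.0072 per EUR (in GBP)

Fair futures: F* = S·e^(carry·T), with carry = (r_GBP − r_EUR) = 0.0585 − 0.0157 = 0.0428
F* = 0.8301 · e^(0.0428 × 1) = 0.8301 · e^0.042800 = 0.8301 × 1.043729 = 0.8664
Market 0.8736 > fair 0.8664: forward overpriced → cash-and-carry (buy spot, short the forward).
At maturity, profit = |F_mkt − F*| = |0.8736 − 0.8664| = 0.0072 per EUR (in GBP)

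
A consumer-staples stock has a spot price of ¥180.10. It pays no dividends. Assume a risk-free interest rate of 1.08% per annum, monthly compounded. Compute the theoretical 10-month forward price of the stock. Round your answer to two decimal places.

¥181.73

F = S · (1+r/12)^(12T)
= 180.10 × 1.009037
F = ¥181.73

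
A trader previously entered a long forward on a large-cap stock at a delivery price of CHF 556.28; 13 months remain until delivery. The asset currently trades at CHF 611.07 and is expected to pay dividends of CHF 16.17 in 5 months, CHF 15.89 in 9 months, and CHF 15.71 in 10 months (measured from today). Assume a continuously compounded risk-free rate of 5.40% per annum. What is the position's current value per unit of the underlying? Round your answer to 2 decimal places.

PV(remaining dividends) I = 16.17·e^(−0.0540·5/12) + 15.89·e^(−0.0540·9/12) + 15.71·e^(−0.0540·10/12) = 46.0883
Current forward F = (S − I)·e^(rT) = (611.07 − 46.0883)·e^(0.0540·13/12) = 564.9817 × 1.060245 = 599.0190
Value (long) = (F − K)·e^(−rT) = (599.0190 − 556.28) × 0.943178 = 40.3105
Value = CHF 40.31

CHF 40.31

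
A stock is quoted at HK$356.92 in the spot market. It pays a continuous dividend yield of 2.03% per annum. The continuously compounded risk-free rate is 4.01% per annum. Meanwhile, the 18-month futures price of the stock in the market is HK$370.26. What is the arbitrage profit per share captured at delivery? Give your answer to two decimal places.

HK$2.58 per share

Fair futures: F* = S·e^(carry·T), with carry = (r − q) = 0.0401 − 0.0203 = 0.0198
F* = 356.92 · e^(0.0198 × 18/12) = 356.92 · e^0.029700 = 356.92 × 1.030145 = HK$367.6794
Market HK$370.26 > fair HK$367.6794: forward overpriced → cash-and-carry (buy spot, short the forward).
At maturity, profit = |F_mkt − F*| = |370.26 − 367.6794| = HK$2.58 per share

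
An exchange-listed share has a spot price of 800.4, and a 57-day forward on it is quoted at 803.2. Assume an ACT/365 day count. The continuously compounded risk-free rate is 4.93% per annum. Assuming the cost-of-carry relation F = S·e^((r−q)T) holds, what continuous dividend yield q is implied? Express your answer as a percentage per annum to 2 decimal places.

2.69%

From F = S·e^((r−q)T): (r − q) = ln(F/S)/T
ln(803.2/800.4) = ln(1.003498) = 0.003492
(r − q) = 0.003492 / (57/365) = 0.022361
q = r − ln(F/S)/T = 0.0493 − 0.022361 = 0.026939
q = 2.69%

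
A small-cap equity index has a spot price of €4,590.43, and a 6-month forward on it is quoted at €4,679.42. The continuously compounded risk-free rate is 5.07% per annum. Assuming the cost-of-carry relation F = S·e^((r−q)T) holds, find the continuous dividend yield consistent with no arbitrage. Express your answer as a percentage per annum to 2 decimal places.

From F = S·e^((r−q)T): (r − q) = ln(F/S)/T
ln(4679.42/4590.43) = ln(1.019386) = 0.019200
(r − q) = 0.019200 / (6/12) = 0.038400
q = r − ln(F/S)/T = 0.0507 − 0.038400 = 0.012300
q = 1.23%

1.23%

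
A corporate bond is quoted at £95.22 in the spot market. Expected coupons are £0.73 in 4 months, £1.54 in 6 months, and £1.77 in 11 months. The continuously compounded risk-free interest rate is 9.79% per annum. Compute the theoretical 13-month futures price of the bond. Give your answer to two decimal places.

£101.66

PV(coupons) I = 0.73·e^(−0.0979·4/12) + 1.54·e^(−0.0979·6/12) + 1.77·e^(−0.0979·11/12)
I = 0.7066 + 1.4664 + 1.6181 = 3.7911
F = (S − I)·e^(rT) = (95.22 − 3.7911) · e^(0.0979·13/12)
= 91.4289 · e^0.106058 = 91.4289 × 1.111886 = £101.66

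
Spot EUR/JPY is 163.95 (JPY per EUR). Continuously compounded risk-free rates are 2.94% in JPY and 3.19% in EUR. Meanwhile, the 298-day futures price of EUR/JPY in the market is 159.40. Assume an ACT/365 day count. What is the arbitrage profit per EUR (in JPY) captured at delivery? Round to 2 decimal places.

Fair futures: F* = S·e^(carry·T), with carry = (r_JPY − r_EUR) = 0.0294 − 0.0319 = -0.0025
F* = 163.95 · e^(-0.0025 × 298/365) = 163.95 · e^-0.002041 = 163.95 × 0.997961 = 163.6157
Market 159.40 < fair 163.6157: forward underpriced → reverse cash-and-carry (short spot, go long the forward).
At maturity, profit = |F_mkt − F*| = |159.40 − 163.6157| = 4.22 per EUR (in JPY)

4.22 per EUR (in JPY)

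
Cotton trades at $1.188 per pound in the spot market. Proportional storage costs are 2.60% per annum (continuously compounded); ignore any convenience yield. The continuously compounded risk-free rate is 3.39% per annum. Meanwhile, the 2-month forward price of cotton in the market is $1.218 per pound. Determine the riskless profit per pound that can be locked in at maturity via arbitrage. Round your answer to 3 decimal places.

$0.018 per pound

Fair forward: F* = S·e^(carry·T), with carry = (r + u) = 0.0339 + 0.0260 = 0.0599
F* = 1.188 · e^(0.0599 × 2/12) = 1.188 · e^0.009983 = 1.188 × 1.010033 = $1.1999
Market $1.218 > fair $1.1999: forward overpriced → cash-and-carry (buy spot, short the forward).
At maturity, profit = |F_mkt − F*| = |1.218 − 1.1999| = $0.018 per pound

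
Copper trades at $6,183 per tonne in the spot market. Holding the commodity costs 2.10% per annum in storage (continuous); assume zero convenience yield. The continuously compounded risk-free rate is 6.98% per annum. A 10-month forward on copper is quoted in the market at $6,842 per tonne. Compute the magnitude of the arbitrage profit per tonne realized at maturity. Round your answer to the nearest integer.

$173 per tonne

Fair forward: F* = S·e^(carry·T), with carry = (r + u) = 0.0698 + 0.0210 = 0.0908
F* = 6183 · e^(0.0908 × 10/12) = 6183 · e^0.075667 = 6183 × 1.078603 = $6669.0023
Market $6842 > fair $6669.0023: forward overpriced → cash-and-carry (buy spot, short the forward).
At maturity, profit = |F_mkt − F*| = |6842 − 6669.0023| = $173 per tonne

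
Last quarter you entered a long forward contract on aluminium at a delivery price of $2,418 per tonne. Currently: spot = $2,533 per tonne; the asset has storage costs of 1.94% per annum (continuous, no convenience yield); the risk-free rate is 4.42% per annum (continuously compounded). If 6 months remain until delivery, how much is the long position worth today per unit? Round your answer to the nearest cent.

Current fair forward for the remaining 6 months: F = S·e^((r + u)·T), (r + u) = 0.0442 + 0.0194 = 0.0636
F = 2533 · e^(0.0636 × 6/12) = 2533 × 1.03231102 = 2614.8438
Value of long forward = (F − K)·e^(−rT) = (2614.8438 − 2418) · e^(−0.0442·6/12)
= 196.8438 × 0.97814242 = 192.54

$192.54 per tonne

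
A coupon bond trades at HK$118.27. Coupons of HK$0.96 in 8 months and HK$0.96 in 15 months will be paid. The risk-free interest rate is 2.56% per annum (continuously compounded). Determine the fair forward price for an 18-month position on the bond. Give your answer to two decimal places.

PV(coupons) I = 0.96·e^(−0.0256·8/12) + 0.96·e^(−0.0256·15/12)
I = 0.9438 + 0.9298 = 1.8736
F = (S − I)·e^(rT) = (118.27 − 1.8736) · e^(0.0256·18/12)
= 116.3964 · e^0.038400 = 116.3964 × 1.039147 = HK$120.95

HK$120.95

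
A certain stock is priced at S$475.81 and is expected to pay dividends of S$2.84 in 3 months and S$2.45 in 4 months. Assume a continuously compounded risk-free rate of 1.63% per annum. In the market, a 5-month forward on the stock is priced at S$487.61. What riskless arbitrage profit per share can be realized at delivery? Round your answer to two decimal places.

PV(dividends) I = 2.84·e^(−0.0163·3/12) + 2.45·e^(−0.0163·4/12) = 5.2652
Fair forward F* = (S − I)·e^(rT) = (475.81 − 5.2652)·e^0.006792 = 470.5448 × 1.006815 = 473.7516
Market S$487.61 > fair 473.7516: forward overpriced → cash-and-carry (borrow at r, buy the stock and collect the dividends, short the forward).
Profit at T = |F_mkt − F*| = |487.61 − 473.7516| = S$13.86 per share

S$13.86 per share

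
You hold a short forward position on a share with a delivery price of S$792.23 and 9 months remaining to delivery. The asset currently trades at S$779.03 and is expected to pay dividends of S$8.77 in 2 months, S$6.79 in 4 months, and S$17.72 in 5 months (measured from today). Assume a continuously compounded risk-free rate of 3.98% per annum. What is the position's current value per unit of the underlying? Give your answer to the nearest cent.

PV(remaining dividends) I = 8.77·e^(−0.0398·2/12) + 6.79·e^(−0.0398·4/12) + 17.72·e^(−0.0398·5/12) = 32.8411
Current forward F = (S − I)·e^(rT) = (779.03 − 32.8411)·e^(0.0398·9/12) = 746.1889 × 1.030300 = 768.7984
Value (long) = (F − K)·e^(−rT) = (768.7984 − 792.23) × 0.970591 = -22.7425
Short position value = −(long value) = S$22.74

S$22.74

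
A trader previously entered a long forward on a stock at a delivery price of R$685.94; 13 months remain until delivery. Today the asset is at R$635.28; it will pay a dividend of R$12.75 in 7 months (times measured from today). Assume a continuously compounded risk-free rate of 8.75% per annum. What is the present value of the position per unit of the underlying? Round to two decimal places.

PV(remaining dividends) I = 12.75·e^(−0.0875·7/12) = 12.1155
Current forward F = (S − I)·e^(rT) = (635.28 − 12.1155)·e^(0.0875·13/12) = 623.1645 × 1.099430 = 685.1257
Value (long) = (F − K)·e^(−rT) = (685.1257 − 685.94) × 0.909562 = -0.7407
Value = -R$0.74

-R$0.74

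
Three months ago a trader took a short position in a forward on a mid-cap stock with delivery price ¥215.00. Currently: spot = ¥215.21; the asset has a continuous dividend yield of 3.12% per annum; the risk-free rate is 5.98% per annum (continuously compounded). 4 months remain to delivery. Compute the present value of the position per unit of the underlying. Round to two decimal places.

-¥2.23

Current fair forward for the remaining 4 months: F = S·e^((r − q)·T), (r − q) = 0.0598 − 0.0312 = 0.0286
F = 215.21 · e^(0.0286 × 4/12) = 215.21 × 1.009579 = 217.2715
Value of long forward = (F − K)·e^(−rT) = (217.2715 − 215.00) · e^(−0.0598·4/12)
= 2.2715 × 0.980264 = 2.23
Short position value = −(long value) = -¥2.23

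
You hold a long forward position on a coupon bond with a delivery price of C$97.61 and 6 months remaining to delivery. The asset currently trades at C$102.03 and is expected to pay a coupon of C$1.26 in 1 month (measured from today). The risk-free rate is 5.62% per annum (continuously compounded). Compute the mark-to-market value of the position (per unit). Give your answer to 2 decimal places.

C$5.87

PV(remaining coupons) I = 1.26·e^(−0.0562·1/12) = 1.2541
Current forward F = (S − I)·e^(rT) = (102.03 − 1.2541)·e^(0.0562·6/12) = 100.7759 × 1.028499 = 103.6479
Value (long) = (F − K)·e^(−rT) = (103.6479 − 97.61) × 0.972291 = 5.8706
Value = C$5.87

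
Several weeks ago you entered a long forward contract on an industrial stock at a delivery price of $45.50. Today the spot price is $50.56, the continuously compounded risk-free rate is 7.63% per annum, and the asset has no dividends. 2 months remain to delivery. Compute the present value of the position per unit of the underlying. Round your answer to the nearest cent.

Current fair forward for the remaining 2 months: F = S·e^(r·T), r = 0.0763
F = 50.56 · e^(0.0763 × 2/12) = 50.56 × 1.012798 = 51.2071
Value of long forward = (F − K)·e^(−rT) = (51.2071 − 45.50) · e^(−0.0763·2/12)
= 5.7071 × 0.987364 = 5.63

$5.63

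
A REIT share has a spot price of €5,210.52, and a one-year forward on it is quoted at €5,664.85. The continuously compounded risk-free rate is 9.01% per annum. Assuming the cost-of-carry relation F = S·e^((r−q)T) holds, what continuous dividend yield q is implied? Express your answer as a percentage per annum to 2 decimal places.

0.65%

From F = S·e^((r−q)T): (r − q) = ln(F/S)/T
ln(5664.85/5210.52) = ln(1.087195) = 0.083601
(r − q) = 0.083601 / (12/12) = 0.083601
q = r − ln(F/S)/T = 0.0901 − 0.083601 = 0.006499
q = 0.65%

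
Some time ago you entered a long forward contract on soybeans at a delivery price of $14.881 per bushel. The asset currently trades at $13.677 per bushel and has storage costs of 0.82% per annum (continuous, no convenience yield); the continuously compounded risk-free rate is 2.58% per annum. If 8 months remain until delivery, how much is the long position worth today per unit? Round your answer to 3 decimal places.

-$0.875 per bushel

Current fair forward for the remaining 8 months: F = S·e^((r + u)·T), (r + u) = 0.0258 + 0.0082 = 0.0340
F = 13.677 · e^(0.0340 × 8/12) = 13.677 × 1.022926 = 13.9906
Value of long forward = (F − K)·e^(−rT) = (13.9906 − 14.881) · e^(−0.0258·8/12)
= -0.8904 × 0.982947 = -0.875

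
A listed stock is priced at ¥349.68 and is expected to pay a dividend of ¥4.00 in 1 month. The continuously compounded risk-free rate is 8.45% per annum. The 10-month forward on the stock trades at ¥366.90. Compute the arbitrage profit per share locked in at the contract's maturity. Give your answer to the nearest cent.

PV(dividends) I = 4.00·e^(−0.0845·1/12) = 3.9719
Fair forward F* = (S − I)·e^(rT) = (349.68 − 3.9719)·e^0.070417 = 345.7081 × 1.072956 = 370.9296
Market ¥366.90 < fair 370.9296: forward underpriced → reverse cash-and-carry (short the stock, invest proceeds at r, pay the dividends, go long the forward).
Profit at T = |F_mkt − F*| = |366.90 − 370.9296| = ¥4.03 per share

¥4.03 per share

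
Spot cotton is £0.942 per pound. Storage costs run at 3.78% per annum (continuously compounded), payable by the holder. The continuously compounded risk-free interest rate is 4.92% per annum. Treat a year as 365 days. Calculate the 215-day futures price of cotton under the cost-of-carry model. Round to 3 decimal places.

Net carry = r + u − y = 0.0492 + 0.0378 − 0.0000 = 0.0870
F = S·e^((r+u−y)T) = 0.942 · e^(0.0870 × 215/365) = 0.942 · e^0.051247
= 0.942 × 1.052583 = £0.992 per pound

£0.992 per pound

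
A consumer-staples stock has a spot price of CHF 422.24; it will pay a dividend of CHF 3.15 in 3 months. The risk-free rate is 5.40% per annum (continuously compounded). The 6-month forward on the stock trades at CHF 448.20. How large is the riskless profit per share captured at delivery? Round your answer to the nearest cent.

PV(dividends) I = 3.15·e^(−0.0540·3/12) = 3.1078
Fair forward F* = (S − I)·e^(rT) = (422.24 − 3.1078)·e^0.027000 = 419.1322 × 1.027368 = 430.6030
Market CHF 448.20 > fair 430.6030: forward overpriced → cash-and-carry (borrow at r, buy the stock and collect the dividends, short the forward).
Profit at T = |F_mkt − F*| = |448.20 − 430.6030| = CHF 17.60 per share

CHF 17.60 per share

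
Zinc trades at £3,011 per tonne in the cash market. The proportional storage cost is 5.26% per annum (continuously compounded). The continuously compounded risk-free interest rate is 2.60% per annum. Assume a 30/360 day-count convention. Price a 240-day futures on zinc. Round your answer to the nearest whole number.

Net carry = r + u − y = 0.0260 + 0.0526 − 0.0000 = 0.0786
F = S·e^((r+u−y)T) = 3011 · e^(0.0786 × 240/360) = 3011 · e^0.052400
= 3011 × 1.053797 = £3,173 per tonne

£3,173 per tonne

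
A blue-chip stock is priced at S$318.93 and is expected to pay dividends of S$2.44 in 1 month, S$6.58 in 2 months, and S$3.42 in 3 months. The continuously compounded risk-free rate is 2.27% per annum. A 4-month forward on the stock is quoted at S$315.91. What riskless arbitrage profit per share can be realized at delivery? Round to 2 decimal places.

PV(dividends) I = 2.44·e^(−0.0227·1/12) + 6.58·e^(−0.0227·2/12) + 3.42·e^(−0.0227·3/12) = 12.3912
Fair forward F* = (S − I)·e^(rT) = (318.93 − 12.3912)·e^0.007567 = 306.5388 × 1.007596 = 308.8673
Market S$315.91 > fair 308.8673: forward overpriced → cash-and-carry (borrow at r, buy the stock and collect the dividends, short the forward).
Profit at T = |F_mkt − F*| = |315.91 − 308.8673| = S$7.04 per share

S$7.04 per share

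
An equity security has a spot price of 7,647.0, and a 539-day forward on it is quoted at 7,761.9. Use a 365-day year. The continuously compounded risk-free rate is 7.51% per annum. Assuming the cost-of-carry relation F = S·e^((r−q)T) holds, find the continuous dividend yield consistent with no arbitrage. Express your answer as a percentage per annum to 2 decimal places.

From F = S·e^((r−q)T): (r − q) = ln(F/S)/T
ln(7761.9/7647.0) = ln(1.015026) = 0.014914
(r − q) = 0.014914 / (539/365) = 0.010099
q = r − ln(F/S)/T = 0.0751 − 0.010099 = 0.065001
q = 6.50%

6.50%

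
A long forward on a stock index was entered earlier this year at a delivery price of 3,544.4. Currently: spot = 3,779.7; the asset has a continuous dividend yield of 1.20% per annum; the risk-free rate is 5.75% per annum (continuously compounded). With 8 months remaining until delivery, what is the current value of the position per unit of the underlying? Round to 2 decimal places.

Current fair forward for the remaining 8 months: F = S·e^((r − q)·T), (r − q) = 0.0575 − 0.0120 = 0.0455
F = 3779.7 · e^(0.0455 × 8/12) = 3779.7 × 1.03079808 = 3896.1075
Value of long forward = (F − K)·e^(−rT) = (3896.1075 − 3544.4) · e^(−0.0575·8/12)
= 351.7075 × 0.96239209 = 338.48

338.48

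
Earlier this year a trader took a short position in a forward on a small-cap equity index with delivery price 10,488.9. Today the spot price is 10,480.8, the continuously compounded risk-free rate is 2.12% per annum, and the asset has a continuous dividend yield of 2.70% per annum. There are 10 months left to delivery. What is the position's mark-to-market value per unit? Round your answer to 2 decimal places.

57.61

Current fair forward for the remaining 10 months: F = S·e^((r − q)·T), (r − q) = 0.0212 − 0.0270 = -0.0058
F = 10480.8 · e^(-0.0058 × 10/12) = 10480.8 × 0.99517833 = 10430.2650
Value of long forward = (F − K)·e^(−rT) = (10430.2650 − 10488.9) · e^(−0.0212·10/12)
= -58.6350 × 0.98248847 = -57.61
Short position value = −(long value) = 57.61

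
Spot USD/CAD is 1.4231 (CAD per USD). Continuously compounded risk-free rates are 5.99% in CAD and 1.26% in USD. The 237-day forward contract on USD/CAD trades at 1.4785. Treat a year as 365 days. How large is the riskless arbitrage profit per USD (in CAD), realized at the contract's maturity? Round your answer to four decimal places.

0.0110 per USD (in CAD)

Fair forward: F* = S·e^(carry·T), with carry = (r_CAD − r_USD) = 0.0599 − 0.0126 = 0.0473
F* = 1.4231 · e^(0.0473 × 237/365) = 1.4231 · e^0.030713 = 1.4231 × 1.031190 = 1.4675
Market 1.4785 > fair 1.4675: forward overpriced → cash-and-carry (buy spot, short the forward).
At maturity, profit = |F_mkt − F*| = |1.4785 − 1.4675| = 0.0110 per USD (in CAD)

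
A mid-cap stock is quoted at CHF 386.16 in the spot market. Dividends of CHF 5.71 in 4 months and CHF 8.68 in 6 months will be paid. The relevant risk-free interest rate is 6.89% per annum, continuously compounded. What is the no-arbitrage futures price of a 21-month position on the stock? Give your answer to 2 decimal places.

PV(dividends) I = 5.71·e^(−0.0689·4/12) + 8.68·e^(−0.0689·6/12)
I = 5.5804 + 8.3861 = 13.9665
F = (S − I)·e^(rT) = (386.16 − 13.9665) · e^(0.0689·21/12)
= 372.1935 · e^0.120575 = 372.1935 × 1.128145 = CHF 419.89

CHF 419.89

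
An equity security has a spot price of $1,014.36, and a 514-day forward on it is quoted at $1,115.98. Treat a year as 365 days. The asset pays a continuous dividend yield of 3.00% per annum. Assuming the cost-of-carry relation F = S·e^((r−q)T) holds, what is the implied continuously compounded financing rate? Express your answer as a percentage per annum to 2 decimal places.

9.78%

From F = S·e^((r−q)T): (r − q) = ln(F/S)/T
ln(1115.98/1014.36) = ln(1.100181) = 0.095475
(r − q) = 0.095475 / (514/365) = 0.067798
r = ln(F/S)/T + q = 0.067798 + 0.0300 = 0.097798
r = 9.78%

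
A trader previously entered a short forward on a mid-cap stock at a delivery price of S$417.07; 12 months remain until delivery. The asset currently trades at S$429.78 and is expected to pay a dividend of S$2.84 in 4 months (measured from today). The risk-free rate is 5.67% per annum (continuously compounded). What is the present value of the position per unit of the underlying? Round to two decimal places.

PV(remaining dividends) I = 2.84·e^(−0.0567·4/12) = 2.7868
Current forward F = (S − I)·e^(rT) = (429.78 − 2.7868)·e^(0.0567·12/12) = 426.9932 × 1.058338 = 451.9031
Value (long) = (F − K)·e^(−rT) = (451.9031 − 417.07) × 0.944877 = 32.9130
Short position value = −(long value) = -S$32.91

-S$32.91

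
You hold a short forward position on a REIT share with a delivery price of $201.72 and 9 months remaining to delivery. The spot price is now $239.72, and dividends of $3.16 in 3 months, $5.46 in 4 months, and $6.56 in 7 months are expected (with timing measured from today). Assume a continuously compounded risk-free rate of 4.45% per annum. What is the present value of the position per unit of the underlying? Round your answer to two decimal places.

-$29.72

PV(remaining dividends) I = 3.16·e^(−0.0445·3/12) + 5.46·e^(−0.0445·4/12) + 6.56·e^(−0.0445·7/12) = 14.8966
Current forward F = (S − I)·e^(rT) = (239.72 − 14.8966)·e^(0.0445·9/12) = 224.8234 × 1.033938 = 232.4535
Value (long) = (F − K)·e^(−rT) = (232.4535 − 201.72) × 0.967176 = 29.7247
Short position value = −(long value) = -$29.72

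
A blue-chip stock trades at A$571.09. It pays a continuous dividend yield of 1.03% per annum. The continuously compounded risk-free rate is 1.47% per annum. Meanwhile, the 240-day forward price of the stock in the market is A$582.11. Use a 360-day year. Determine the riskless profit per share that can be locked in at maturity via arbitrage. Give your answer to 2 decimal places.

A$9.34 per share

Fair forward: F* = S·e^(carry·T), with carry = (r − q) = 0.0147 − 0.0103 = 0.0044
F* = 571.09 · e^(0.0044 × 240/360) = 571.09 · e^0.002933 = 571.09 × 1.002937 = A$572.7673
Market A$582.11 > fair A$572.7673: forward overpriced → cash-and-carry (buy spot, short the forward).
At maturity, profit = |F_mkt − F*| = |582.11 − 572.7673| = A$9.34 per share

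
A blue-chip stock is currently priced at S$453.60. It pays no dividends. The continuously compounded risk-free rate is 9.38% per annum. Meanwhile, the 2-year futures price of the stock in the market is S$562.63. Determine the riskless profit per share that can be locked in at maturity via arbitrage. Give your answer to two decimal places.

S$15.43 per share

Fair futures: F* = S·e^(carry·T), with carry = r = 0.0938
F* = 453.60 · e^(0.0938 × 2) = 453.60 · e^0.187600 = 453.60 × 1.206351 = S$547.2008
Market S$562.63 > fair S$547.2008: forward overpriced → cash-and-carry (buy spot, short the forward).
At maturity, profit = |F_mkt − F*| = |562.63 − 547.2008| = S$15.43 per share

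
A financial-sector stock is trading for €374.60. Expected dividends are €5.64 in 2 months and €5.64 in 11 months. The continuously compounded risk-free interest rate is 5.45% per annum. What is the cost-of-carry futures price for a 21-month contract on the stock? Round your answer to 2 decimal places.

PV(dividends) I = 5.64·e^(−0.0545·2/12) + 5.64·e^(−0.0545·11/12)
I = 5.5890 + 5.3652 = 10.9542
F = (S − I)·e^(rT) = (374.60 − 10.9542) · e^(0.0545·21/12)
= 363.6458 · e^0.095375 = 363.6458 × 1.100071 = €400.04

€400.04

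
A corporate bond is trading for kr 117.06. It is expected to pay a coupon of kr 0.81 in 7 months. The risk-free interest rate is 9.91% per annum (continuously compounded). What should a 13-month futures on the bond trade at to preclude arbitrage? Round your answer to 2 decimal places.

kr 129.48

PV(coupons) I = 0.81·e^(−0.0991·7/12)
I = 0.7645
F = (S − I)·e^(rT) = (117.06 − 0.7645) · e^(0.0991·13/12)
= 116.2955 · e^0.107358 = 116.2955 × 1.113333 = kr 129.48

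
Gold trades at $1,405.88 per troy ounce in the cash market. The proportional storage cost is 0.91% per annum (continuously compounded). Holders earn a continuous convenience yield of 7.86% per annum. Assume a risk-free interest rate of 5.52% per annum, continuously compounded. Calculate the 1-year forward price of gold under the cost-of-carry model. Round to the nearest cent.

Net carry = r + u − y = 0.0552 + 0.0091 − 0.0786 = -0.0143
F = S·e^((r+u−y)T) = 1405.88 · e^(-0.0143 × 1) = 1405.88 · e^-0.01430000
= 1405.88 × 0.98580176 = $1,385.92 per troy ounce

$1,385.92 per troy ounce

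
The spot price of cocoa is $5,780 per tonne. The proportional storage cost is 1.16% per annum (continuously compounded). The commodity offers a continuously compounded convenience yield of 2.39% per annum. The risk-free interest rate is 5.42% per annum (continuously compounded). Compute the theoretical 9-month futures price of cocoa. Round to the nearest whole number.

Net carry = r + u − y = 0.0542 + 0.0116 − 0.0239 = 0.0419
F = S·e^((r+u−y)T) = 5780 · e^(0.0419 × 9/12) = 5780 · e^0.031425
= 5780 × 1.031924 = $5,965 per tonne

$5,965 per tonne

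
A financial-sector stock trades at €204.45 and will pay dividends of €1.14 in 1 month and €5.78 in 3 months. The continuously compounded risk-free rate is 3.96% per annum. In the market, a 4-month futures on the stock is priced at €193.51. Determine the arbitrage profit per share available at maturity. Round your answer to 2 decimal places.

PV(dividends) I = 1.14·e^(−0.0396·1/12) + 5.78·e^(−0.0396·3/12) = 6.8593
Fair futures F* = (S − I)·e^(rT) = (204.45 − 6.8593)·e^0.013200 = 197.5907 × 1.013288 = 200.2163
Market €193.51 < fair 200.2163: forward underpriced → reverse cash-and-carry (short the stock, invest proceeds at r, pay the dividends, go long the forward).
Profit at T = |F_mkt − F*| = |193.51 − 200.2163| = €6.71 per share

€6.71 per share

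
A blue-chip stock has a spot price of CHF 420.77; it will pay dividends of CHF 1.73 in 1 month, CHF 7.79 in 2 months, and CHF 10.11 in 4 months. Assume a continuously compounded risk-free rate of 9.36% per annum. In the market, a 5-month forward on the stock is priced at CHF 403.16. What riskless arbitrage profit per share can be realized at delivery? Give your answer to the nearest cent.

CHF 14.40 per share

PV(dividends) I = 1.73·e^(−0.0936·1/12) + 7.79·e^(−0.0936·2/12) + 10.11·e^(−0.0936·4/12) = 19.1854
Fair forward F* = (S − I)·e^(rT) = (420.77 − 19.1854)·e^0.039000 = 401.5846 × 1.039770 = 417.5556
Market CHF 403.16 < fair 417.5556: forward underpriced → reverse cash-and-carry (short the stock, invest proceeds at r, pay the dividends, go long the forward).
Profit at T = |F_mkt − F*| = |403.16 − 417.5556| = CHF 14.40 per share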